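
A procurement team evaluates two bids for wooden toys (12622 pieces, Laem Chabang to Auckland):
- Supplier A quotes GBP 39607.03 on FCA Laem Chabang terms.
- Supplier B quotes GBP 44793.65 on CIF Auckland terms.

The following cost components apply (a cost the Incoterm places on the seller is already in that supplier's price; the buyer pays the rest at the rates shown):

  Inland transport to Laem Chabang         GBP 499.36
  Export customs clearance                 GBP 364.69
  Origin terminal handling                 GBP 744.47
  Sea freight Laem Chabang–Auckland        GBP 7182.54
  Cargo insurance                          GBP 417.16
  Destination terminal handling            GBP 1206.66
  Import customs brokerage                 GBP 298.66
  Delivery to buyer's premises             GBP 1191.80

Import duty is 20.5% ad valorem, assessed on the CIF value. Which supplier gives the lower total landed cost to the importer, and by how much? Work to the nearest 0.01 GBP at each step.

Supplier B is cheaper by GBP 3804.85

Supplier A (FCA):
CIF value = FCA price + origin terminal + freight + insurance = 39607.03 + 744.47 + 7182.54 + 417.16 = 47951.20
Import duty = 47951.20 × 20.5% = 9830.00
Buyer bears (A): 744.47 + 7182.54 + 417.16 + 1206.66 + 298.66 + 1191.80 = 11041.29
Landed cost (A) = invoice 39607.03 + 11041.29 + duty 9830.00 = 60478.32
Supplier B (CIF):
The CIF price already equals the CIF value: 44793.65
Import duty = 44793.65 × 20.5% = 9182.70
Buyer bears (B): 1206.66 + 298.66 + 1191.80 = 2697.12
Landed cost (B) = invoice 44793.65 + 2697.12 + duty 9182.70 = 56673.47
Difference = |60478.32 − 56673.47| = 3804.85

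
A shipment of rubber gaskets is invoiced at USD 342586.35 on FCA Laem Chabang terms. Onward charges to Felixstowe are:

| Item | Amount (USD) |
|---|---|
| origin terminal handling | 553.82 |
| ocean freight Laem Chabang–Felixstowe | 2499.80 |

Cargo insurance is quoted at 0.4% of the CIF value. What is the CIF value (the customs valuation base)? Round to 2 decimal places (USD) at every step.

Let C be the CIF value. C = FCA price + pre-shipment costs + freight + 0.4% × C
C − 0.4% × C = 342586.35 + 553.82 + 2499.80
0.996 × C = 345639.97
C = 345639.97 / 0.996 = 347028.08
Insurance premium = 0.4% × 347028.08 = 1388.11

CIF value: USD 347028.08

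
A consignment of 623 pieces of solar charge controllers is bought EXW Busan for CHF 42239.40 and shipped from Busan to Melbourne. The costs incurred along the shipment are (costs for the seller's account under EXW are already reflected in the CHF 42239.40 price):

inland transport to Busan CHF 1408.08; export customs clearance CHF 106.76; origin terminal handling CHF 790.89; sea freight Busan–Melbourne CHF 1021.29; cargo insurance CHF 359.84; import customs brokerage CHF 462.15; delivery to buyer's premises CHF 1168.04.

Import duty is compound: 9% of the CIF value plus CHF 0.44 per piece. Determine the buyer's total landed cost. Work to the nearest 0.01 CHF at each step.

Total landed cost: CHF 51963.93

EXW: the seller makes goods available at their premises; the buyer bears all onward costs.
CIF value = EXW price + inland to port + export clearance + origin terminal + freight + insurance = 42239.40 + 1408.08 + 106.76 + 790.89 + 1021.29 + 359.84 = 45926.26
Ad valorem component: 45926.26 × 9% = 4133.36
Specific component: 623 × 0.44 = 274.12
Import duty = 4133.36 + 274.12 = 4407.48
Buyer bears: inland to port 1408.08 + export clearance 106.76 + origin terminal 790.89 + freight 1021.29 + insurance 359.84 + brokerage 462.15 + delivery 1168.04 + duty 4407.48 = 9724.53
Landed cost = invoice 42239.40 + 9724.53 = 51963.93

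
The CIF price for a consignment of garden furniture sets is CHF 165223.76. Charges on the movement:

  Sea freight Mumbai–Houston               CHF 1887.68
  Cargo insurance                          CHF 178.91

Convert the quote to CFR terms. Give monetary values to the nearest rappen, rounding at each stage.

CFR price: CHF 165044.85

Not relevant to the conversion: freight — on the seller under both CIF and CFR; already in the CIF price and stays in the CFR price.
From CIF to CFR, the seller no longer bears: insurance.
CFR price = 165223.76 − 178.91 = 165044.85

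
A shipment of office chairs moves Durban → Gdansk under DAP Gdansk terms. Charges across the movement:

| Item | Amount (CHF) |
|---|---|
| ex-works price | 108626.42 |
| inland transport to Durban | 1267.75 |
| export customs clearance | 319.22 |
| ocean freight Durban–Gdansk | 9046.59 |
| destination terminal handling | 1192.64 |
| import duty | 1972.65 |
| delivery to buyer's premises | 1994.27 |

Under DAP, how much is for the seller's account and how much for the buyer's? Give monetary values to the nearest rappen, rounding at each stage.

DAP: the seller bears all costs to the named destination except import duty and clearance.
Seller's account: goods 108626.42 + inland to port 1267.75 + export clearance 319.22 + freight 9046.59 + destination terminal 1192.64 + delivery 1994.27 = 122446.89
Buyer's account: duty 1972.65 = 1972.65

Seller: CHF 122446.89; buyer: CHF 1972.65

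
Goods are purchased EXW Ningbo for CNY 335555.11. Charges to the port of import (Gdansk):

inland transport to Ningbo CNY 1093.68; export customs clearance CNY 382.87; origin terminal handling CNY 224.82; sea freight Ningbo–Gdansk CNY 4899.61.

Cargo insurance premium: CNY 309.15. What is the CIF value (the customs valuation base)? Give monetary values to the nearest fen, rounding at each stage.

CIF value: CNY 342465.24

CIF = EXW price + pre-shipment costs + freight + insurance
CIF = 335555.11 + 1093.68 + 382.87 + 224.82 + 4899.61 + 309.15 = 342465.24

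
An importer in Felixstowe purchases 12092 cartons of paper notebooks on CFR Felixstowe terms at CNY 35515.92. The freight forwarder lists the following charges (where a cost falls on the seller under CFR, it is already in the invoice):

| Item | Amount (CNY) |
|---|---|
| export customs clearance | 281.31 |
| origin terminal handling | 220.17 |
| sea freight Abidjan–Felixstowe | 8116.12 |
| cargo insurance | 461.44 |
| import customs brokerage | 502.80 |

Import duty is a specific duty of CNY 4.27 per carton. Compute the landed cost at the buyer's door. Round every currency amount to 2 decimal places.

CFR: the seller pays costs through ocean freight to the destination port, but not insurance.
Already in the invoice (seller's account under CFR): export clearance, origin terminal, freight — exclude.
CIF value = CFR price + insurance = 35515.92 + 461.44 = 35977.36
Import duty = 12092 × 4.27 = 51632.84
Buyer bears: insurance 461.44 + brokerage 502.80 + duty 51632.84 = 52597.08
Landed cost = invoice 35515.92 + 52597.08 = 88113.00

Total landed cost: CNY 88113.00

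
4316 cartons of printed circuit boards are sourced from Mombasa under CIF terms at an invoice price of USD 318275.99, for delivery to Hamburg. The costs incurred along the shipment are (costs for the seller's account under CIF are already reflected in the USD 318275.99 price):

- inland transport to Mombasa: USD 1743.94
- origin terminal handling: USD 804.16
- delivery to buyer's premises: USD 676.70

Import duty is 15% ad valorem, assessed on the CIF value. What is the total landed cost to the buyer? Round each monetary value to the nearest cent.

Total landed cost: USD 366694.09

CIF: the seller pays costs through ocean freight and marine insurance to the destination port.
Already in the invoice (seller's account under CIF): inland to port, origin terminal — exclude.
The CIF price already equals the CIF value: 318275.99
Import duty = 318275.99 × 15% = 47741.40
Buyer bears: delivery 676.70 + duty 47741.40 = 48418.10
Landed cost = invoice 318275.99 + 48418.10 = 366694.09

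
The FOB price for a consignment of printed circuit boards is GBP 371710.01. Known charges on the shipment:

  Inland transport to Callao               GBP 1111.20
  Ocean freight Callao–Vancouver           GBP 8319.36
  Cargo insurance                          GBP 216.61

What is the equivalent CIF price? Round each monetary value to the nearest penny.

Not relevant to the conversion: inland to port — on the seller under both FOB and CIF; already in the FOB price and stays in the CIF price.
From FOB to CIF, the seller additionally bears: freight, insurance.
CIF price = 371710.01 + 8319.36 + 216.61 = 380245.98

CIF price: GBP 380245.98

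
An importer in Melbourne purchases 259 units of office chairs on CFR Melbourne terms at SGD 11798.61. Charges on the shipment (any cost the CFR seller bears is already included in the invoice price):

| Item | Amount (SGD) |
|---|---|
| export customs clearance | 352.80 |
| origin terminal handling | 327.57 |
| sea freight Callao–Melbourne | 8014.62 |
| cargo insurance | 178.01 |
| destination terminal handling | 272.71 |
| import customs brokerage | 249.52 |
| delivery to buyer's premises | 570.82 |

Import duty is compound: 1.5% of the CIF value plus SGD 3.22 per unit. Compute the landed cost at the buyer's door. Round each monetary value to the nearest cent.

Total landed cost: SGD 14083.30

CFR: the seller pays costs through ocean freight to the destination port, but not insurance.
Already in the invoice (seller's account under CFR): export clearance, origin terminal, freight — exclude.
CIF value = CFR price + insurance = 11798.61 + 178.01 = 11976.62
Ad valorem component: 11976.62 × 1.5% = 179.65
Specific component: 259 × 3.22 = 833.98
Import duty = 179.65 + 833.98 = 1013.63
Buyer bears: insurance 178.01 + destination terminal 272.71 + brokerage 249.52 + delivery 570.82 + duty 1013.63 = 2284.69
Landed cost = invoice 11798.61 + 2284.69 = 14083.30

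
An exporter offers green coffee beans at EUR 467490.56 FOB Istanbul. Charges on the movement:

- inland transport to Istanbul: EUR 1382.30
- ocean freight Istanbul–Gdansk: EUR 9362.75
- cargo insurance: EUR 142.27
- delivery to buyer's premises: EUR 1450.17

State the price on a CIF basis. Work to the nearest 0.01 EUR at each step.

Not relevant to the conversion: inland to port — on the seller under both FOB and CIF; already in the FOB price and stays in the CIF price. delivery — on the buyer under both terms; not part of either seller's price.
From FOB to CIF, the seller additionally bears: freight, insurance.
CIF price = 467490.56 + 9362.75 + 142.27 = 476995.58

CIF price: EUR 476995.58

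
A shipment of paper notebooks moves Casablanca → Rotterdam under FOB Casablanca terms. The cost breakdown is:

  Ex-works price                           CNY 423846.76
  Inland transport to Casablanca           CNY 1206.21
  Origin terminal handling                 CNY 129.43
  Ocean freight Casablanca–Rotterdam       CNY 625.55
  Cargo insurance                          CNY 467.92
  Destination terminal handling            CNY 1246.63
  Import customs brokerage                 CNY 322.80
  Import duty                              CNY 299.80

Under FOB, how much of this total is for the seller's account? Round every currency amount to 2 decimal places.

FOB: the seller bears costs until goods are on board at the origin port; the buyer bears freight, insurance and all costs thereafter.
Seller's account: goods 423846.76 + inland to port 1206.21 + origin terminal 129.43 = 425182.40
Buyer's account: freight 625.55 + insurance 467.92 + destination terminal 1246.63 + brokerage 322.80 + duty 299.80 = 2962.70

Seller's account: CNY 425182.40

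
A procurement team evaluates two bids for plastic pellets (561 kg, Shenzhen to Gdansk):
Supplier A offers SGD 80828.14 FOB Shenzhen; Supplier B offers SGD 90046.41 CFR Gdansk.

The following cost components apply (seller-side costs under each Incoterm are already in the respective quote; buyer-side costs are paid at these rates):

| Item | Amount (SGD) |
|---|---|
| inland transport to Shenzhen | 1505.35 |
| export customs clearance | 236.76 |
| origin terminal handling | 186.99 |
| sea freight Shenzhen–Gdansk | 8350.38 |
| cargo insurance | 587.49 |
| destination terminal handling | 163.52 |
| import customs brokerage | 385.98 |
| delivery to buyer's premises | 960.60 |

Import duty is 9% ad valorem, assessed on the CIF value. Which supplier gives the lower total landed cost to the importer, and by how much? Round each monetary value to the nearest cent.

Supplier A (FOB):
CIF value = FOB price + freight + insurance = 80828.14 + 8350.38 + 587.49 = 89766.01
Import duty = 89766.01 × 9% = 8078.94
Buyer bears (A): 8350.38 + 587.49 + 163.52 + 385.98 + 960.60 = 10447.97
Landed cost (A) = invoice 80828.14 + 10447.97 + duty 8078.94 = 99355.05
Supplier B (CFR):
CIF value = CFR price + insurance = 90046.41 + 587.49 = 90633.90
Import duty = 90633.90 × 9% = 8157.05
Buyer bears (B): 587.49 + 163.52 + 385.98 + 960.60 = 2097.59
Landed cost (B) = invoice 90046.41 + 2097.59 + duty 8157.05 = 100301.05
Difference = |99355.05 − 100301.05| = 946.00

Supplier A is cheaper by SGD 946.00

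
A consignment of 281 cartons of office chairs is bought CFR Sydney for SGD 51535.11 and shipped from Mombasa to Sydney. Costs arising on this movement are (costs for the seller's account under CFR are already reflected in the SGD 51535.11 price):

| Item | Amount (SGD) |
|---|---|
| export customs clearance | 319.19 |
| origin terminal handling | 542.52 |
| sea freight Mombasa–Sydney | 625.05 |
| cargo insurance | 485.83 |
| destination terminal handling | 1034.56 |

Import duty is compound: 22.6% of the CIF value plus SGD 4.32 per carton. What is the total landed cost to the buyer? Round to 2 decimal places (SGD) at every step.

CFR: the seller pays costs through ocean freight to the destination port, but not insurance.
Already in the invoice (seller's account under CFR): export clearance, origin terminal, freight — exclude.
CIF value = CFR price + insurance = 51535.11 + 485.83 = 52020.94
Ad valorem component: 52020.94 × 22.6% = 11756.73
Specific component: 281 × 4.32 = 1213.92
Import duty = 11756.73 + 1213.92 = 12970.65
Buyer bears: insurance 485.83 + destination terminal 1034.56 + duty 12970.65 = 14491.04
Landed cost = invoice 51535.11 + 14491.04 = 66026.15

Total landed cost: SGD 66026.15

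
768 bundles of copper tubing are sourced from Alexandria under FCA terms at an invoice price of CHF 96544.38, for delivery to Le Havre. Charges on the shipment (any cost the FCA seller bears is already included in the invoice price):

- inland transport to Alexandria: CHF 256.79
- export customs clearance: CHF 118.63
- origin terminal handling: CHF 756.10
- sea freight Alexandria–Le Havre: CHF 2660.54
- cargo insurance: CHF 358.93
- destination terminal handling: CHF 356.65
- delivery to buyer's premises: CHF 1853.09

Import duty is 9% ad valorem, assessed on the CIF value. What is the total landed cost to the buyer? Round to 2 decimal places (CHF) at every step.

Total landed cost: CHF 111558.49

FCA: the seller delivers export-cleared goods to the carrier; the buyer bears costs from that point.
Already in the invoice (seller's account under FCA): inland to port, export clearance — exclude.
CIF value = FCA price + origin terminal + freight + insurance = 96544.38 + 756.10 + 2660.54 + 358.93 = 100319.95
Import duty = 100319.95 × 9% = 9028.80
Buyer bears: origin terminal 756.10 + freight 2660.54 + insurance 358.93 + destination terminal 356.65 + delivery 1853.09 + duty 9028.80 = 15014.11
Landed cost = invoice 96544.38 + 15014.11 = 111558.49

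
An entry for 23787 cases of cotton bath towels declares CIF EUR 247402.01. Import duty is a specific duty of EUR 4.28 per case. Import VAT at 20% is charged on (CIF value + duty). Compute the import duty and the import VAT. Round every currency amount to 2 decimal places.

Import duty: EUR 101808.36; import VAT: EUR 69842.07

Import duty = 23787 × 4.28 = 101808.36
VAT base = CIF + duty = 247402.01 + 101808.36 = 349210.37
Import VAT = 349210.37 × 20% = 69842.07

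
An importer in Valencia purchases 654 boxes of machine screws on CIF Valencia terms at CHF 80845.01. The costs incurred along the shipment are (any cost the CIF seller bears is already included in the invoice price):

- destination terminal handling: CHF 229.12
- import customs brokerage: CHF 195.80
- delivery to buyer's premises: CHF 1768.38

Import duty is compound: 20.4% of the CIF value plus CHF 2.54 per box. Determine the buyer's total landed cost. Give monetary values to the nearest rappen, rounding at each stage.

CIF: the seller pays costs through ocean freight and marine insurance to the destination port.
The CIF price already equals the CIF value: 80845.01
Ad valorem component: 80845.01 × 20.4% = 16492.38
Specific component: 654 × 2.54 = 1661.16
Import duty = 16492.38 + 1661.16 = 18153.54
Buyer bears: destination terminal 229.12 + brokerage 195.80 + delivery 1768.38 + duty 18153.54 = 20346.84
Landed cost = invoice 80845.01 + 20346.84 = 101191.85

Total landed cost: CHF 101191.85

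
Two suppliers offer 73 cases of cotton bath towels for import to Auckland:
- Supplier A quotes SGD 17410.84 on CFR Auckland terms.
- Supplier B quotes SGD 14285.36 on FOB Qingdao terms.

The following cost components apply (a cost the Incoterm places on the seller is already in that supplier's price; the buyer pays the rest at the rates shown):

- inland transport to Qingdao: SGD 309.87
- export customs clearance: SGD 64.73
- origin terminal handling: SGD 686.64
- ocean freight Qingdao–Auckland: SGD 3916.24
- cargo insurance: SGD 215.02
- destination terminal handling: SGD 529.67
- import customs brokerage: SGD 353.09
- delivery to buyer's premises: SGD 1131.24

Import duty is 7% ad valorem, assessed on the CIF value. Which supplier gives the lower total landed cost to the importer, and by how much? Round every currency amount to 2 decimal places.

Supplier A (CFR):
CIF value = CFR price + insurance = 17410.84 + 215.02 = 17625.86
Import duty = 17625.86 × 7% = 1233.81
Buyer bears (A): 215.02 + 529.67 + 353.09 + 1131.24 = 2229.02
Landed cost (A) = invoice 17410.84 + 2229.02 + duty 1233.81 = 20873.67
Supplier B (FOB):
CIF value = FOB price + freight + insurance = 14285.36 + 3916.24 + 215.02 = 18416.62
Import duty = 18416.62 × 7% = 1289.16
Buyer bears (B): 3916.24 + 215.02 + 529.67 + 353.09 + 1131.24 = 6145.26
Landed cost (B) = invoice 14285.36 + 6145.26 + duty 1289.16 = 21719.78
Difference = |20873.67 − 21719.78| = 846.11

Supplier A is cheaper by SGD 846.11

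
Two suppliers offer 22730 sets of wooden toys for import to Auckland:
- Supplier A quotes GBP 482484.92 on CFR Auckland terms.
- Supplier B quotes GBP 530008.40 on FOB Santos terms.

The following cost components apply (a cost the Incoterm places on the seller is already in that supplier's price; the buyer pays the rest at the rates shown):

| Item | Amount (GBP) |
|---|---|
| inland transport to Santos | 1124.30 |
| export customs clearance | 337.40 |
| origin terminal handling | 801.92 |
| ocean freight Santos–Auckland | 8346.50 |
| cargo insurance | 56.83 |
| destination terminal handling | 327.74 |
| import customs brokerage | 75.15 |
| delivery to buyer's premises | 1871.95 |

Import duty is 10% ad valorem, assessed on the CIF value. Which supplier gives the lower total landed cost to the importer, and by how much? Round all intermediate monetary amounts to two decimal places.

Supplier A is cheaper by GBP 61456.97

Supplier A (CFR):
CIF value = CFR price + insurance = 482484.92 + 56.83 = 482541.75
Import duty = 482541.75 × 10% = 48254.18
Buyer bears (A): 56.83 + 327.74 + 75.15 + 1871.95 = 2331.67
Landed cost (A) = invoice 482484.92 + 2331.67 + duty 48254.18 = 533070.77
Supplier B (FOB):
CIF value = FOB price + freight + insurance = 530008.40 + 8346.50 + 56.83 = 538411.73
Import duty = 538411.73 × 10% = 53841.17
Buyer bears (B): 8346.50 + 56.83 + 327.74 + 75.15 + 1871.95 = 10678.17
Landed cost (B) = invoice 530008.40 + 10678.17 + duty 53841.17 = 594527.74
Difference = |533070.77 − 594527.74| = 61456.97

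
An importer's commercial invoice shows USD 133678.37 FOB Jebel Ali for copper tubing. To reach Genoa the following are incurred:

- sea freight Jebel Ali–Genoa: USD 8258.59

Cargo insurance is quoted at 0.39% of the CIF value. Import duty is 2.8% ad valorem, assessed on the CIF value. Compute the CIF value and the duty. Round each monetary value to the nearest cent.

Let C be the CIF value. C = FOB price + freight + 0.39% × C
C − 0.39% × C = 133678.37 + 8258.59
0.9961 × C = 141936.96
C = 141936.96 / 0.9961 = 142492.68
Insurance premium = 0.39% × 142492.68 = 555.72
Import duty = 142492.68 × 2.8% = 3989.80

CIF value: USD 142492.68; import duty: USD 3989.80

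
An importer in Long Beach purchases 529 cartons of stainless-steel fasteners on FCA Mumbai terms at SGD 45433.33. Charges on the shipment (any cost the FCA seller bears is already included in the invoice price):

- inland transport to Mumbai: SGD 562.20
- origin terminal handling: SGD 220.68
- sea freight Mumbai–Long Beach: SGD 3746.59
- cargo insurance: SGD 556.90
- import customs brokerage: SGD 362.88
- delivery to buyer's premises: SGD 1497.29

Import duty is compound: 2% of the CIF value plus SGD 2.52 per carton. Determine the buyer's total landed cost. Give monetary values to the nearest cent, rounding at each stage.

Total landed cost: SGD 54149.90

FCA: the seller delivers export-cleared goods to the carrier; the buyer bears costs from that point.
Already in the invoice (seller's account under FCA): inland to port — exclude.
CIF value = FCA price + origin terminal + freight + insurance = 45433.33 + 220.68 + 3746.59 + 556.90 = 49957.50
Ad valorem component: 49957.50 × 2% = 999.15
Specific component: 529 × 2.52 = 1333.08
Import duty = 999.15 + 1333.08 = 2332.23
Buyer bears: origin terminal 220.68 + freight 3746.59 + insurance 556.90 + brokerage 362.88 + delivery 1497.29 + duty 2332.23 = 8716.57
Landed cost = invoice 45433.33 + 8716.57 = 54149.90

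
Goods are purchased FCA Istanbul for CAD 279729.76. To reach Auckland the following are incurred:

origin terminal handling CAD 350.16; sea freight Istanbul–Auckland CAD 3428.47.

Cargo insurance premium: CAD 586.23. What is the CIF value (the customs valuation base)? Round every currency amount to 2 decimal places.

CIF = FCA price + pre-shipment costs + freight + insurance
CIF = 279729.76 + 350.16 + 3428.47 + 586.23 = 284094.62

CIF value: CAD 284094.62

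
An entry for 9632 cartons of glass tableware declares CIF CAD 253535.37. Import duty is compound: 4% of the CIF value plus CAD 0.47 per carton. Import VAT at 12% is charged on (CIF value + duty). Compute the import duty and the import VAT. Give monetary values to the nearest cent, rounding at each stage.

Ad valorem component: 253535.37 × 4% = 10141.41
Specific component: 9632 × 0.47 = 4527.04
Import duty = 10141.41 + 4527.04 = 14668.45
VAT base = CIF + duty = 253535.37 + 14668.45 = 268203.82
Import VAT = 268203.82 × 12% = 32184.46

Import duty: CAD 14668.45; import VAT: CAD 32184.46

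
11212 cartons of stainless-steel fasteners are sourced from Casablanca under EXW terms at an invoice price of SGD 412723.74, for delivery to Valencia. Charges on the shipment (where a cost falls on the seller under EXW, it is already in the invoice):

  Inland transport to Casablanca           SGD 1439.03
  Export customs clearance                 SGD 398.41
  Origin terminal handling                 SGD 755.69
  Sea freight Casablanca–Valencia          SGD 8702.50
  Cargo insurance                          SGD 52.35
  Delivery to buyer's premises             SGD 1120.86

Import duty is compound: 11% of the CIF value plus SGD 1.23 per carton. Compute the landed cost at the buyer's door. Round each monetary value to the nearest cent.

EXW: the seller makes goods available at their premises; the buyer bears all onward costs.
CIF value = EXW price + inland to port + export clearance + origin terminal + freight + insurance = 412723.74 + 1439.03 + 398.41 + 755.69 + 8702.50 + 52.35 = 424071.72
Ad valorem component: 424071.72 × 11% = 46647.89
Specific component: 11212 × 1.23 = 13790.76
Import duty = 46647.89 + 13790.76 = 60438.65
Buyer bears: inland to port 1439.03 + export clearance 398.41 + origin terminal 755.69 + freight 8702.50 + insurance 52.35 + delivery 1120.86 + duty 60438.65 = 72907.49
Landed cost = invoice 412723.74 + 72907.49 = 485631.23

Total landed cost: SGD 485631.23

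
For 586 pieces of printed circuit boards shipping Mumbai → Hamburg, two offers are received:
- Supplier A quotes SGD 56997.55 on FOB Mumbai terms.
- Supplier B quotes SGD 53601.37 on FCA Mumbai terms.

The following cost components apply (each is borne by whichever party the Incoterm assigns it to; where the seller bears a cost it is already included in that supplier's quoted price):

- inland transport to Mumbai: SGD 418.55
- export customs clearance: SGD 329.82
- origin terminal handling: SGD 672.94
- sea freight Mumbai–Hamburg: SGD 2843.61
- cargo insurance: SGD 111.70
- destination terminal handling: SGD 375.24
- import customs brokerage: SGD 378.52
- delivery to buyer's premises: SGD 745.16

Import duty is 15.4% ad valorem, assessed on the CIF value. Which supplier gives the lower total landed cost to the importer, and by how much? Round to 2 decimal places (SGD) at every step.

Supplier A (FOB):
CIF value = FOB price + freight + insurance = 56997.55 + 2843.61 + 111.70 = 59952.86
Import duty = 59952.86 × 15.4% = 9232.74
Buyer bears (A): 2843.61 + 111.70 + 375.24 + 378.52 + 745.16 = 4454.23
Landed cost (A) = invoice 56997.55 + 4454.23 + duty 9232.74 = 70684.52
Supplier B (FCA):
CIF value = FCA price + origin terminal + freight + insurance = 53601.37 + 672.94 + 2843.61 + 111.70 = 57229.62
Import duty = 57229.62 × 15.4% = 8813.36
Buyer bears (B): 672.94 + 2843.61 + 111.70 + 375.24 + 378.52 + 745.16 = 5127.17
Landed cost (B) = invoice 53601.37 + 5127.17 + duty 8813.36 = 67541.90
Difference = |70684.52 − 67541.90| = 3142.62

Supplier B is cheaper by SGD 3142.62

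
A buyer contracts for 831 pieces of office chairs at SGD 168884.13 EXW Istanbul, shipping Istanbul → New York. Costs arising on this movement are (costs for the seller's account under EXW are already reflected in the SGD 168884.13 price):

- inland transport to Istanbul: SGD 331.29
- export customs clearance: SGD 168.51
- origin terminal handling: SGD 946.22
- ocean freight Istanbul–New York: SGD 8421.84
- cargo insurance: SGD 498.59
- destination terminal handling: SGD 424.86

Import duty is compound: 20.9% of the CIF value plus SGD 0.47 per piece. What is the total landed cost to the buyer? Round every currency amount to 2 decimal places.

Total landed cost: SGD 217529.38

EXW: the seller makes goods available at their premises; the buyer bears all onward costs.
CIF value = EXW price + inland to port + export clearance + origin terminal + freight + insurance = 168884.13 + 331.29 + 168.51 + 946.22 + 8421.84 + 498.59 = 179250.58
Ad valorem component: 179250.58 × 20.9% = 37463.37
Specific component: 831 × 0.47 = 390.57
Import duty = 37463.37 + 390.57 = 37853.94
Buyer bears: inland to port 331.29 + export clearance 168.51 + origin terminal 946.22 + freight 8421.84 + insurance 498.59 + destination terminal 424.86 + duty 37853.94 = 48645.25
Landed cost = invoice 168884.13 + 48645.25 = 217529.38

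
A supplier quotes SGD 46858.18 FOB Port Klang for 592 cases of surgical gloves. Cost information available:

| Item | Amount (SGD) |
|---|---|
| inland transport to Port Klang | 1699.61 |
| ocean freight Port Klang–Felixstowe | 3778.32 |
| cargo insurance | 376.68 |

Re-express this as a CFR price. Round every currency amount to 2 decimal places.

CFR price: SGD 50636.50

Not relevant to the conversion: inland to port — on the seller under both FOB and CFR; already in the FOB price and stays in the CFR price. insurance — on the buyer under both terms; not part of either seller's price.
From FOB to CFR, the seller additionally bears: freight.
CFR price = 46858.18 + 3778.32 = 50636.50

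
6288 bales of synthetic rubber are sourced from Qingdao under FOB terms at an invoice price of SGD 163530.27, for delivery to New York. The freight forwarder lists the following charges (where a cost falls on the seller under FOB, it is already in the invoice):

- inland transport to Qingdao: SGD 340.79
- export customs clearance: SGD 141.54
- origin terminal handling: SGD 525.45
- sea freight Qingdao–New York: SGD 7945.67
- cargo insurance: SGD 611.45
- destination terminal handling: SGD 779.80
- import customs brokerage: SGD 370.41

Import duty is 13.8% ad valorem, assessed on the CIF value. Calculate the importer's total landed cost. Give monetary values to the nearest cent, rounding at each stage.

Total landed cost: SGD 196985.66

FOB: the seller bears costs until goods are on board at the origin port; the buyer bears freight, insurance and all costs thereafter.
Already in the invoice (seller's account under FOB): inland to port, export clearance, origin terminal — exclude.
CIF value = FOB price + freight + insurance = 163530.27 + 7945.67 + 611.45 = 172087.39
Import duty = 172087.39 × 13.8% = 23748.06
Buyer bears: freight 7945.67 + insurance 611.45 + destination terminal 779.80 + brokerage 370.41 + duty 23748.06 = 33455.39
Landed cost = invoice 163530.27 + 33455.39 = 196985.66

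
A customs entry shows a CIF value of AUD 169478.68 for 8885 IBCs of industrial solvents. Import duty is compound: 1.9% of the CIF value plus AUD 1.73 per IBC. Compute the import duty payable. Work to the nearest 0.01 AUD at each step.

Import duty: AUD 18591.14

Ad valorem component: 169478.68 × 1.9% = 3220.09
Specific component: 8885 × 1.73 = 15371.05
Import duty = 3220.09 + 15371.05 = 18591.14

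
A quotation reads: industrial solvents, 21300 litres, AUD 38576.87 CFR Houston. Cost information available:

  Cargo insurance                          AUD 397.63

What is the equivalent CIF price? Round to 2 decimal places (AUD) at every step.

CIF price: AUD 38974.50

From CFR to CIF, the seller additionally bears: insurance.
CIF price = 38576.87 + 397.63 = 38974.50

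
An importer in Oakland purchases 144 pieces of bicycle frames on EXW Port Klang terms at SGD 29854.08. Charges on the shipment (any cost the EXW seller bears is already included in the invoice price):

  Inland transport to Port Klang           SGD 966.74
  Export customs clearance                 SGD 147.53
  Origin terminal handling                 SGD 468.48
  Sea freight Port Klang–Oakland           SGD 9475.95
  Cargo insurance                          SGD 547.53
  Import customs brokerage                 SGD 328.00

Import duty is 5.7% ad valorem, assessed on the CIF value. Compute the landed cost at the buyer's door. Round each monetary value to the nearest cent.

Total landed cost: SGD 44151.55

EXW: the seller makes goods available at their premises; the buyer bears all onward costs.
CIF value = EXW price + inland to port + export clearance + origin terminal + freight + insurance = 29854.08 + 966.74 + 147.53 + 468.48 + 9475.95 + 547.53 = 41460.31
Import duty = 41460.31 × 5.7% = 2363.24
Buyer bears: inland to port 966.74 + export clearance 147.53 + origin terminal 468.48 + freight 9475.95 + insurance 547.53 + brokerage 328.00 + duty 2363.24 = 14297.47
Landed cost = invoice 29854.08 + 14297.47 = 44151.55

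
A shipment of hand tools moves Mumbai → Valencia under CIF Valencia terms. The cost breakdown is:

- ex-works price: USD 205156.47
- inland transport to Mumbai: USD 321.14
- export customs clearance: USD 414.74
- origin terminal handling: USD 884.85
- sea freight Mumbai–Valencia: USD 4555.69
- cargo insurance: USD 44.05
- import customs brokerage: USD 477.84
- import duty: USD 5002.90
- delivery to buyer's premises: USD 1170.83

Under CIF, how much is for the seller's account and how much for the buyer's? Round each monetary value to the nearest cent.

CIF: the seller pays costs through ocean freight and marine insurance to the destination port.
Seller's account: goods 205156.47 + inland to port 321.14 + export clearance 414.74 + origin terminal 884.85 + freight 4555.69 + insurance 44.05 = 211376.94
Buyer's account: brokerage 477.84 + duty 5002.90 + delivery 1170.83 = 6651.57

Seller: USD 211376.94; buyer: USD 6651.57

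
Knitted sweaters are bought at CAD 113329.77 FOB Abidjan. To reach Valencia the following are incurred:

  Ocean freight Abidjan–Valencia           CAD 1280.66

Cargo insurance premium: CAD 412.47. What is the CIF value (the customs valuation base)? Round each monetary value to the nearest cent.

CIF = FOB price + freight + insurance
CIF = 113329.77 + 1280.66 + 412.47 = 115022.90

CIF value: CAD 115022.90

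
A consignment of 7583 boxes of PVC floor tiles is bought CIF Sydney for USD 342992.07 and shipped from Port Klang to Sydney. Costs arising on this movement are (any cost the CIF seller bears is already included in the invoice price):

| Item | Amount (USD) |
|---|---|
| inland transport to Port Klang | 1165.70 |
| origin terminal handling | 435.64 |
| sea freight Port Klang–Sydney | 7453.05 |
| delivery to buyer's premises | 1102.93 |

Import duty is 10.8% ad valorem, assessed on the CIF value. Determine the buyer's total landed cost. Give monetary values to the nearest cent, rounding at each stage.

Total landed cost: USD 381138.14

CIF: the seller pays costs through ocean freight and marine insurance to the destination port.
Already in the invoice (seller's account under CIF): inland to port, origin terminal, freight — exclude.
The CIF price already equals the CIF value: 342992.07
Import duty = 342992.07 × 10.8% = 37043.14
Buyer bears: delivery 1102.93 + duty 37043.14 = 38146.07
Landed cost = invoice 342992.07 + 38146.07 = 381138.14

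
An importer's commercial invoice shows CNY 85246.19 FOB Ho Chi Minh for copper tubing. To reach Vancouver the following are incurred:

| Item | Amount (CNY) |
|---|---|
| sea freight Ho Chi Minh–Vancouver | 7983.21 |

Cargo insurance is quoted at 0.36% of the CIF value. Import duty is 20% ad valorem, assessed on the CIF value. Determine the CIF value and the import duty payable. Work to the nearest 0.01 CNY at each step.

Let C be the CIF value. C = FOB price + freight + 0.36% × C
C − 0.36% × C = 85246.19 + 7983.21
0.9964 × C = 93229.40
C = 93229.40 / 0.9964 = 93566.24
Insurance premium = 0.36% × 93566.24 = 336.84
Import duty = 93566.24 × 20% = 18713.25

CIF value: CNY 93566.24; import duty: CNY 18713.25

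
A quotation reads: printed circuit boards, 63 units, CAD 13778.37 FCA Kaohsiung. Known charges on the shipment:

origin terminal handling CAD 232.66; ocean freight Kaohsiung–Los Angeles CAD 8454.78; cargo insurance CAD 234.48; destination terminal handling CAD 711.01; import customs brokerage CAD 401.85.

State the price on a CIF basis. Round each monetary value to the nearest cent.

Not relevant to the conversion: brokerage, destination terminal — on the buyer under both terms; not part of either seller's price.
From FCA to CIF, the seller additionally bears: origin terminal, freight, insurance.
CIF price = 13778.37 + 232.66 + 8454.78 + 234.48 = 22700.29

CIF price: CAD 22700.29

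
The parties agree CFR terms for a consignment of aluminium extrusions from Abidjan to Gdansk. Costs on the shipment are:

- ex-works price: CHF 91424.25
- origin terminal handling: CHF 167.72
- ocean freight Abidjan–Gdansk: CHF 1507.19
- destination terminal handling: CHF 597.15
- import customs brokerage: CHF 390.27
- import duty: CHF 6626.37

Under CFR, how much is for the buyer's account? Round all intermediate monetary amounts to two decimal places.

CFR: the seller pays costs through ocean freight to the destination port, but not insurance.
Seller's account: goods 91424.25 + origin terminal 167.72 + freight 1507.19 = 93099.16
Buyer's account: destination terminal 597.15 + brokerage 390.27 + duty 6626.37 = 7613.79

Buyer's account: CHF 7613.79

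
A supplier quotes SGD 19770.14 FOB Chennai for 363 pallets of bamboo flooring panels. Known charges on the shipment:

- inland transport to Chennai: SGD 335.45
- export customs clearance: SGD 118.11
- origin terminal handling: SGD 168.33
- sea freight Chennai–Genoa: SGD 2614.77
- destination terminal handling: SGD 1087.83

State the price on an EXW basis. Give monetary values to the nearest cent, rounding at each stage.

EXW price: SGD 19148.25

Not relevant to the conversion: freight, destination terminal — on the buyer under both terms; not part of either seller's price.
From FOB to EXW, the seller no longer bears: inland to port, export clearance, origin terminal.
EXW price = 19770.14 − 335.45 − 118.11 − 168.33 = 19148.25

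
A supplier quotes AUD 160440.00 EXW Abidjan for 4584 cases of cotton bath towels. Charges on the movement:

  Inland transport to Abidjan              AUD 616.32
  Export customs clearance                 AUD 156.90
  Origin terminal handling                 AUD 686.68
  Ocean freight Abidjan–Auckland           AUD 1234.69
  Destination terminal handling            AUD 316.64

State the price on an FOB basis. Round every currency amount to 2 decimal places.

Not relevant to the conversion: destination terminal, freight — on the buyer under both terms; not part of either seller's price.
From EXW to FOB, the seller additionally bears: inland to port, export clearance, origin terminal.
FOB price = 160440.00 + 616.32 + 156.90 + 686.68 = 161899.90

FOB price: AUD 161899.90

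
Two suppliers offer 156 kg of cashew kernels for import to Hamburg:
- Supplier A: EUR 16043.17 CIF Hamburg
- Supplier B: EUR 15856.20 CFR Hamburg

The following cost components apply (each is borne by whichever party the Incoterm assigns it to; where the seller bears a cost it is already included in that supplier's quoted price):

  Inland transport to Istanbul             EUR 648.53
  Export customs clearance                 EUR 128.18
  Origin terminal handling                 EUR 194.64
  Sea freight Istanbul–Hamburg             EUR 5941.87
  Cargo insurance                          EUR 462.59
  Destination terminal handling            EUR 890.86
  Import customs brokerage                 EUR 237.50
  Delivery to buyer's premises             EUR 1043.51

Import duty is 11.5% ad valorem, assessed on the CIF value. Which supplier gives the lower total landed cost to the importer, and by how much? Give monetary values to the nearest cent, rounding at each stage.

Supplier A (CIF):
The CIF price already equals the CIF value: 16043.17
Import duty = 16043.17 × 11.5% = 1844.96
Buyer bears (A): 890.86 + 237.50 + 1043.51 = 2171.87
Landed cost (A) = invoice 16043.17 + 2171.87 + duty 1844.96 = 20060.00
Supplier B (CFR):
CIF value = CFR price + insurance = 15856.20 + 462.59 = 16318.79
Import duty = 16318.79 × 11.5% = 1876.66
Buyer bears (B): 462.59 + 890.86 + 237.50 + 1043.51 = 2634.46
Landed cost (B) = invoice 15856.20 + 2634.46 + duty 1876.66 = 20367.32
Difference = |20060.00 − 20367.32| = 307.32

Supplier A is cheaper by EUR 307.32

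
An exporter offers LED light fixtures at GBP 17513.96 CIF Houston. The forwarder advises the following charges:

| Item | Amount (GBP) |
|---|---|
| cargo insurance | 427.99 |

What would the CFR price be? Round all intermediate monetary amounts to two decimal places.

From CIF to CFR, the seller no longer bears: insurance.
CFR price = 17513.96 − 427.99 = 17085.97

CFR price: GBP 17085.97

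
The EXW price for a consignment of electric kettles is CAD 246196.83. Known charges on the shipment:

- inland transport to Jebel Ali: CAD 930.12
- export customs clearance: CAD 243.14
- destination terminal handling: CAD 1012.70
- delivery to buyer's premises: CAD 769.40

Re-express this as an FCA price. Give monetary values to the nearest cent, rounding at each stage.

FCA price: CAD 247370.09

Not relevant to the conversion: delivery, destination terminal — on the buyer under both terms; not part of either seller's price.
From EXW to FCA, the seller additionally bears: inland to port, export clearance.
FCA price = 246196.83 + 930.12 + 243.14 = 247370.09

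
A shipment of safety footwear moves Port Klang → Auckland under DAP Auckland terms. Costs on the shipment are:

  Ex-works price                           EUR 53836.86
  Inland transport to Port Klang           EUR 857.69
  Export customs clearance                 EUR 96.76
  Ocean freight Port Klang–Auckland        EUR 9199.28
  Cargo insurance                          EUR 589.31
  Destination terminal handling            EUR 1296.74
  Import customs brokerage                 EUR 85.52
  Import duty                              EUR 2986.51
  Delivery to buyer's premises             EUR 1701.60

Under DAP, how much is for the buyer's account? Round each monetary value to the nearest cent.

Buyer's account: EUR 3072.03

DAP: the seller bears all costs to the named destination except import duty and clearance.
Seller's account: goods 53836.86 + inland to port 857.69 + export clearance 96.76 + freight 9199.28 + insurance 589.31 + destination terminal 1296.74 + delivery 1701.60 = 67578.24
Buyer's account: brokerage 85.52 + duty 2986.51 = 3072.03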